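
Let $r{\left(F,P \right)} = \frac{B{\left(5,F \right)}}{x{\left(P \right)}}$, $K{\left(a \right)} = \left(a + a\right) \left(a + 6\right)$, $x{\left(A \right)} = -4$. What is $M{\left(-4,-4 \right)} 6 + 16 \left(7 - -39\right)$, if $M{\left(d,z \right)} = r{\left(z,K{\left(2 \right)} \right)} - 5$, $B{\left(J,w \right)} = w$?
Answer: $712$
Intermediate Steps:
$K{\left(a \right)} = 2 a \left(6 + a\right)$
$r{\left(F,P \right)} = - \frac{F}{4}$ ($r{\left(F,P \right)} = \frac{F}{-4} = F \left(- \frac{1}{4}\right) = - \frac{F}{4}$)
$M{\left(d,z \right)} = -5 - \frac{z}{4}$ ($M{\left(d,z \right)} = - \frac{z}{4} - 5 = -5 - \frac{z}{4}$)
$M{\left(-4,-4 \right)} 6 + 16 \left(7 - -39\right) = \left(-5 - -1\right) 6 + 16 \left(7 - -39\right) = \left(-5 + 1\right) 6 + 16 \left(7 + 39\right) = \left(-4\right) 6 + 16 \cdot 46 = -24 + 736 = 712$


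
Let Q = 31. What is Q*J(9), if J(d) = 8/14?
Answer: 124/7 ≈ 17.714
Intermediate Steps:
J(d) = 4/7 (J(d) = 8*(1/14) = 4/7)
Q*J(9) = 31*(4/7) = 124/7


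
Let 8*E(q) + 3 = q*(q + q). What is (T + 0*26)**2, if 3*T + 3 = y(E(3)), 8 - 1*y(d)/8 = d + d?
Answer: 961/9 ≈ 106.78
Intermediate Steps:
E(q) = -3/8 + q**2/4 (E(q) = -3/8 + (q*(q + q))/8 = -3/8 + (q*(2*q))/8 = -3/8 + (2*q**2)/8 = -3/8 + q**2/4)
y(d) = 64 - 16*d (y(d) = 64 - 8*(d + d) = 64 - 16*d)
T = 31/3 (T = -1 + (64 - 16*(-3/8 + (1/4)*3**2))/3 = -1 + (64 - 16*(-3/8 + (1/4)*9))/3 = -1 + (64 - 16*(-3/8 + 9/4))/3 = -1 + (64 - 16*15/8)/3 = -1 + (64 - 30)/3 = -1 + (1/3)*34 = -1 + 34/3 = 31/3 ≈ 10.333)
(T + 0*26)**2 = (31/3 + 0*26)**2 = (31/3 + 0)**2 = (31/3)**2 = 961/9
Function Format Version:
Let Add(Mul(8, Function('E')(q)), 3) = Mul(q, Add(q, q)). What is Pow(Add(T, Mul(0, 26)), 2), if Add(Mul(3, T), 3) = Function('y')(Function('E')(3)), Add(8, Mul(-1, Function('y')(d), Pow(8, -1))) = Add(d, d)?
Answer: Rational(961, 9) ≈ 106.78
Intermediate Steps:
Function('E')(q) = Add(Rational(-3, 8), Mul(Rational(1, 4), Pow(q, 2))) (Function('E')(q) = Add(Rational(-3, 8), Mul(Rational(1, 8), Mul(q, Add(q, q)))) = Add(Rational(-3, 8), Mul(Rational(1, 8), Mul(q, Mul(2, q)))) = Add(Rational(-3, 8), Mul(Rational(1, 8), Mul(2, Pow(q, 2)))) = Add(Rational(-3, 8), Mul(Rational(1, 4), Pow(q, 2))))
Function('y')(d) = Add(64, Mul(-16, d)) (Function('y')(d) = Add(64, Mul(-8, Add(d, d))) = Add(64, Mul(-8, Mul(2, d))) = Add(64, Mul(-16, d)))
T = Rational(31, 3) (T = Add(-1, Mul(Rational(1, 3), Add(64, Mul(-16, Add(Rational(-3, 8), Mul(Rational(1, 4), Pow(3, 2))))))) = Add(-1, Mul(Rational(1, 3), Add(64, Mul(-16, Add(Rational(-3, 8), Mul(Rational(1, 4), 9)))))) = Add(-1, Mul(Rational(1, 3), Add(64, Mul(-16, Add(Rational(-3, 8), Rational(9, 4)))))) = Add(-1, Mul(Rational(1, 3), Add(64, Mul(-16, Rational(15, 8))))) = Add(-1, Mul(Rational(1, 3), Add(64, -30))) = Add(-1, Mul(Rational(1, 3), 34)) = Add(-1, Rational(34, 3)) = Rational(31, 3) ≈ 10.333)
Pow(Add(T, Mul(0, 26)), 2) = Pow(Add(Rational(31, 3), Mul(0, 26)), 2) = Pow(Add(Rational(31, 3), 0), 2) = Pow(Rational(31, 3), 2) = Rational(961, 9)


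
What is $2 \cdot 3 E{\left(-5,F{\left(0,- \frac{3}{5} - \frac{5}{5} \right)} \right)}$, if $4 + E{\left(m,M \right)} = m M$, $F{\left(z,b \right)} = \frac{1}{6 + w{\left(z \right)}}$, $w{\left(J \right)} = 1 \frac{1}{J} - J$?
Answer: $-24$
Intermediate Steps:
$w{\left(J \right)} = \frac{1}{J} - J$
$F{\left(z,b \right)} = \frac{1}{6 + \frac{1}{z} - z}$ ($F{\left(z,b \right)} = \frac{1}{6 - \left(z - \frac{1}{z}\right)} = \frac{1}{6 + \frac{1}{z} - z}$)
$E{\left(m,M \right)} = -4 + M m$ ($E{\left(m,M \right)} = -4 + m M = -4 + M m$)
$2 \cdot 3 E{\left(-5,F{\left(0,- \frac{3}{5} - \frac{5}{5} \right)} \right)} = 2 \cdot 3 \left(-4 + \frac{0}{1 + 0 \left(6 - 0\right)} \left(-5\right)\right) = 6 \left(-4 + \frac{0}{1 + 0 \left(6 + 0\right)} \left(-5\right)\right) = 6 \left(-4 + \frac{0}{1 + 0 \cdot 6} \left(-5\right)\right) = 6 \left(-4 + \frac{0}{1 + 0} \left(-5\right)\right) = 6 \left(-4 + \frac{0}{1} \left(-5\right)\right) = 6 \left(-4 + 0 \cdot 1 \left(-5\right)\right) = 6 \left(-4 + 0 \left(-5\right)\right) = 6 \left(-4 + 0\right) = 6 \left(-4\right) = -24$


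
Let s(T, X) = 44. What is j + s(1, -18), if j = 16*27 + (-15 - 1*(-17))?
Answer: 478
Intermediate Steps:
j = 434 (j = 432 + (-15 + 17) = 432 + 2 = 434)
j + s(1, -18) = 434 + 44 = 478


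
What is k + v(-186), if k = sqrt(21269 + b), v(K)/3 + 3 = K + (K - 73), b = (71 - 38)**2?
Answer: -1344 + sqrt(22358) ≈ -1194.5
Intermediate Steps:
b = 1089 (b = 33**2 = 1089)
v(K) = -228 + 6*K (v(K) = -9 + 3*(K + (K - 73)) = -9 + 3*(K + (-73 + K)) = -9 + 3*(-73 + 2*K) = -9 + (-219 + 6*K) = -228 + 6*K)
k = sqrt(22358) (k = sqrt(21269 + 1089) = sqrt(22358) ≈ 149.53)
k + v(-186) = sqrt(22358) + (-228 + 6*(-186)) = sqrt(22358) + (-228 - 1116) = sqrt(22358) - 1344 = -1344 + sqrt(22358)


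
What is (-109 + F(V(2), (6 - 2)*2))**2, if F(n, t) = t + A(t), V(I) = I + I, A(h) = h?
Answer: 8649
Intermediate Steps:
V(I) = 2*I
F(n, t) = 2*t (F(n, t) = t + t = 2*t)
(-109 + F(V(2), (6 - 2)*2))**2 = (-109 + 2*((6 - 2)*2))**2 = (-109 + 2*(4*2))**2 = (-109 + 2*8)**2 = (-109 + 16)**2 = (-93)**2 = 8649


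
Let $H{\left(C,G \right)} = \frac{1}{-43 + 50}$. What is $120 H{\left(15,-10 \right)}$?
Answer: $\frac{120}{7} \approx 17.143$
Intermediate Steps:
$H{\left(C,G \right)} = \frac{1}{7}$
$120 H{\left(15,-10 \right)} = 120 \cdot \frac{1}{7} = \frac{120}{7}$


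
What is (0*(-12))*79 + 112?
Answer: 112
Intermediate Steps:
(0*(-12))*79 + 112 = 0*79 + 112 = 0 + 112 = 112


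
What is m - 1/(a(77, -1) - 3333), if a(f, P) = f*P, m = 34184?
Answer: 116567441/3410 ≈ 34184.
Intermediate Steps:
a(f, P) = P*f
m - 1/(a(77, -1) - 3333) = 34184 - 1/(-1*77 - 3333) = 34184 - 1/(-77 - 3333) = 34184 - 1/(-3410) = 34184 - 1*(-1/3410) = 34184 + 1/3410 = 116567441/3410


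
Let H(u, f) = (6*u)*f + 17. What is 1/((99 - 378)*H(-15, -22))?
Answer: -1/557163 ≈ -1.7948e-6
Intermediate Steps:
H(u, f) = 17 + 6*f*u (H(u, f) = 6*f*u + 17 = 17 + 6*f*u)
1/((99 - 378)*H(-15, -22)) = 1/((99 - 378)*(17 + 6*(-22)*(-15))) = 1/(-279*(17 + 1980)) = 1/(-279*1997) = 1/(-557163) = -1/557163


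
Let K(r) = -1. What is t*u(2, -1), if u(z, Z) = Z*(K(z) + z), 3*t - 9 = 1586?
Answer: -1595/3 ≈ -531.67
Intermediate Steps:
t = 1595/3 (t = 3 + (⅓)*1586 = 3 + 1586/3 = 1595/3 ≈ 531.67)
u(z, Z) = Z*(-1 + z)
t*u(2, -1) = 1595*(-(-1 + 2))/3 = 1595*(-1*1)/3 = (1595/3)*(-1) = -1595/3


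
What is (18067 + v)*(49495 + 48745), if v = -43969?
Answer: -2544612480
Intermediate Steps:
(18067 + v)*(49495 + 48745) = (18067 - 43969)*(49495 + 48745) = -25902*98240 = -2544612480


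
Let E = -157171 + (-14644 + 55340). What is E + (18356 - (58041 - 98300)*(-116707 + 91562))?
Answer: -1012410674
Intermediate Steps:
E = -116475 (E = -157171 + 40696 = -116475)
E + (18356 - (58041 - 98300)*(-116707 + 91562)) = -116475 + (18356 - (58041 - 98300)*(-116707 + 91562)) = -116475 + (18356 - (-40259)*(-25145)) = -116475 + (18356 - 1*1012312555) = -116475 + (18356 - 1012312555) = -116475 - 1012294199 = -1012410674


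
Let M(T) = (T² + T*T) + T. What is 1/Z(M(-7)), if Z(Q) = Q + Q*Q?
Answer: 1/8372 ≈ 0.00011945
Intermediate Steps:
M(T) = T + 2*T² (M(T) = (T² + T²) + T = 2*T² + T = T + 2*T²)
Z(Q) = Q + Q²
1/Z(M(-7)) = 1/((-7*(1 + 2*(-7)))*(1 - 7*(1 + 2*(-7)))) = 1/((-7*(1 - 14))*(1 - 7*(1 - 14))) = 1/((-7*(-13))*(1 - 7*(-13))) = 1/(91*(1 + 91)) = 1/(91*92) = 1/8372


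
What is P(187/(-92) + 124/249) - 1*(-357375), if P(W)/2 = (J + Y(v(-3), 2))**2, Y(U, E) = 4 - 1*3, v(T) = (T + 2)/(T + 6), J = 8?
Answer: 357537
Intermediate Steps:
v(T) = (2 + T)/(6 + T)
Y(U, E) = 1 (Y(U, E) = 4 - 3 = 1)
P(W) = 162 (P(W) = 2*(8 + 1)**2 = 2*9**2 = 2*81 = 162)
P(187/(-92) + 124/249) - 1*(-357375) = 162 - 1*(-357375) = 162 + 357375 = 357537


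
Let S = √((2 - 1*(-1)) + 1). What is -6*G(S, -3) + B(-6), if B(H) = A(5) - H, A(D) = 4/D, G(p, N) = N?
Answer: 124/5 ≈ 24.800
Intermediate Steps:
S = 2 (S = √((2 + 1) + 1) = √(3 + 1) = √4 = 2)
B(H) = ⅘ - H (B(H) = 4/5 - H = 4*(⅕) - H = ⅘ - H)
-6*G(S, -3) + B(-6) = -6*(-3) + (⅘ - 1*(-6)) = 18 + (⅘ + 6) = 18 + 34/5 = 124/5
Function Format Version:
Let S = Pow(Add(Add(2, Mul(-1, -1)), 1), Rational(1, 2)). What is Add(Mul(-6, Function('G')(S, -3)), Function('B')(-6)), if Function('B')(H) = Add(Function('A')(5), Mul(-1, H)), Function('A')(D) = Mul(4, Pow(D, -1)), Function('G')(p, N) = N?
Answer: Rational(124, 5) ≈ 24.800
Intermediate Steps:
S = 2 (S = Pow(Add(Add(2, 1), 1), Rational(1, 2)) = Pow(Add(3, 1), Rational(1, 2)) = Pow(4, Rational(1, 2)) = 2)
Function('B')(H) = Add(Rational(4, 5), Mul(-1, H)) (Function('B')(H) = Add(Mul(4, Pow(5, -1)), Mul(-1, H)) = Add(Mul(4, Rational(1, 5)), Mul(-1, H)) = Add(Rational(4, 5), Mul(-1, H)))
Add(Mul(-6, Function('G')(S, -3)), Function('B')(-6)) = Add(Mul(-6, -3), Add(Rational(4, 5), Mul(-1, -6))) = Add(18, Add(Rational(4, 5), 6)) = Add(18, Rational(34, 5)) = Rational(124, 5)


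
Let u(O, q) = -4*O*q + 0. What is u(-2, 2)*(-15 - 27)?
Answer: -672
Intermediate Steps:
u(O, q) = -4*O*q (u(O, q) = -4*O*q + 0 = -4*O*q)
u(-2, 2)*(-15 - 27) = (-4*(-2)*2)*(-15 - 27) = 16*(-42) = -672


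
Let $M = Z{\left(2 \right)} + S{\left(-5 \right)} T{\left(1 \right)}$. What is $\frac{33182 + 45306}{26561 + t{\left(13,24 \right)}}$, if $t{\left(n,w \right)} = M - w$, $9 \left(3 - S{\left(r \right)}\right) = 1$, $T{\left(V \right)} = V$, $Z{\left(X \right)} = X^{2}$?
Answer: $\frac{706392}{238895} \approx 2.9569$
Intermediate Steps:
$S{\left(r \right)} = \frac{26}{9}$ ($S{\left(r \right)} = 3 - \frac{1}{9} = \frac{26}{9}$)
$M = \frac{62}{9}$ ($M = 2^{2} + \frac{26}{9} \cdot 1 = 4 + \frac{26}{9} = \frac{62}{9} \approx 6.8889$)
$t{\left(n,w \right)} = \frac{62}{9} - w$
$\frac{33182 + 45306}{26561 + t{\left(13,24 \right)}} = \frac{33182 + 45306}{26561 + \left(\frac{62}{9} - 24\right)} = \frac{78488}{26561 + \left(\frac{62}{9} - 24\right)} = \frac{78488}{26561 - \frac{154}{9}} = \frac{78488}{\frac{238895}{9}} = 78488 \cdot \frac{9}{238895} = \frac{706392}{238895}$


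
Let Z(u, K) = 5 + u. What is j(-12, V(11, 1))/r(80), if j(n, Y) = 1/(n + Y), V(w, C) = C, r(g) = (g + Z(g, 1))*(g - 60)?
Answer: -1/36300 ≈ -2.7548e-5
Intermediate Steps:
r(g) = (-60 + g)*(5 + 2*g) (r(g) = (g + (5 + g))*(g - 60) = (5 + 2*g)*(-60 + g) = (-60 + g)*(5 + 2*g))
j(n, Y) = 1/(Y + n)
j(-12, V(11, 1))/r(80) = 1/((1 - 12)*(-300 - 115*80 + 2*80**2)) = 1/((-11)*(-300 - 9200 + 2*6400)) = -1/(11*(-300 - 9200 + 12800)) = -1/11/3300 = -1/11*1/3300 = -1/36300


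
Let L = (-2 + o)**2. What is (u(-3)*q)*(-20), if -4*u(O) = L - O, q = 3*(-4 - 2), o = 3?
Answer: -360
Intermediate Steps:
q = -18 (q = 3*(-6) = -18)
L = 1 (L = (-2 + 3)**2 = 1**2 = 1)
u(O) = -1/4 + O/4 (u(O) = -(1 - O)/4 = -1/4 + O/4)
(u(-3)*q)*(-20) = ((-1/4 + (1/4)*(-3))*(-18))*(-20) = ((-1/4 - 3/4)*(-18))*(-20) = -1*(-18)*(-20) = 18*(-20) = -360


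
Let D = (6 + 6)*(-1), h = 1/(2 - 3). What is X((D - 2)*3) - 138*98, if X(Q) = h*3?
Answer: -13527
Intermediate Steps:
h = -1 (h = 1/(-1) = -1)
D = -12 (D = 12*(-1) = -12)
X(Q) = -3 (X(Q) = -1*3 = -3)
X((D - 2)*3) - 138*98 = -3 - 138*98 = -3 - 13524 = -13527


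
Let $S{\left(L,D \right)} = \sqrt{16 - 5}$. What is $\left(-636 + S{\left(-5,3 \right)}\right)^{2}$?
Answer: $\left(636 - \sqrt{11}\right)^{2} \approx 4.0029 \cdot 10^{5}$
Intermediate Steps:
$S{\left(L,D \right)} = \sqrt{11}$
$\left(-636 + S{\left(-5,3 \right)}\right)^{2} = \left(-636 + \sqrt{11}\right)^{2}$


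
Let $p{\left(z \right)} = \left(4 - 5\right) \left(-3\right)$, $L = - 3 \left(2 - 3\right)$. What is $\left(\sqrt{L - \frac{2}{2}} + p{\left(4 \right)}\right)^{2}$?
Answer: $\left(3 + \sqrt{2}\right)^{2} \approx 19.485$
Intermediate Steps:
$L = 3$ ($L = \left(-3\right) \left(-1\right) = 3$)
$p{\left(z \right)} = 3$ ($p{\left(z \right)} = \left(-1\right) \left(-3\right) = 3$)
$\left(\sqrt{L - \frac{2}{2}} + p{\left(4 \right)}\right)^{2} = \left(\sqrt{3 - \frac{2}{2}} + 3\right)^{2} = \left(\sqrt{3 - 1} + 3\right)^{2} = \left(\sqrt{2} + 3\right)^{2} = \left(3 + \sqrt{2}\right)^{2}$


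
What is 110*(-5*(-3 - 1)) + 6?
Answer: 2206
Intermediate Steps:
110*(-5*(-3 - 1)) + 6 = 110*(-5*(-4)) + 6 = 110*20 + 6 = 2200 + 6 = 2206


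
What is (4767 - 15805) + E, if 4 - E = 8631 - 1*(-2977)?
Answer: -22642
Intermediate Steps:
E = -11604 (E = 4 - (8631 - 1*(-2977)) = 4 - (8631 + 2977) = 4 - 1*11608 = 4 - 11608 = -11604)
(4767 - 15805) + E = (4767 - 15805) - 11604 = -11038 - 11604 = -22642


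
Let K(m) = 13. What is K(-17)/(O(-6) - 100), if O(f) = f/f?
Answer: -13/99 ≈ -0.13131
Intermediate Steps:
O(f) = 1
K(-17)/(O(-6) - 100) = 13/(1 - 100) = 13/(-99) = -1/99*13 = -13/99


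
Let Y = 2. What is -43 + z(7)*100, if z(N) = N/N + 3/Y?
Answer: 207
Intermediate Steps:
z(N) = 5/2 (z(N) = N/N + 3/2 = 1 + 3*(½) = 1 + 3/2 = 5/2)
-43 + z(7)*100 = -43 + (5/2)*100 = -43 + 250 = 207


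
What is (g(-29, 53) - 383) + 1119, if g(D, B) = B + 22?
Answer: 811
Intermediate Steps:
g(D, B) = 22 + B
(g(-29, 53) - 383) + 1119 = ((22 + 53) - 383) + 1119 = (75 - 383) + 1119 = -308 + 1119 = 811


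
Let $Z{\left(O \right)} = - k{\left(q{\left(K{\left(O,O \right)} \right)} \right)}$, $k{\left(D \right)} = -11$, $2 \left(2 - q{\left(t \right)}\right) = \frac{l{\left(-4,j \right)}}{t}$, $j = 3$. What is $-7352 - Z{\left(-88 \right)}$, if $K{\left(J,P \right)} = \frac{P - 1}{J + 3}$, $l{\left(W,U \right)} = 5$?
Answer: $-7363$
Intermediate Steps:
$K{\left(J,P \right)} = \frac{-1 + P}{3 + J}$
$q{\left(t \right)} = 2 - \frac{5}{2 t}$ ($q{\left(t \right)} = 2 - \frac{5 \frac{1}{t}}{2} = 2 - \frac{5}{2 t}$)
$Z{\left(O \right)} = 11$ ($Z{\left(O \right)} = \left(-1\right) \left(-11\right) = 11$)
$-7352 - Z{\left(-88 \right)} = -7352 - 11 = -7363$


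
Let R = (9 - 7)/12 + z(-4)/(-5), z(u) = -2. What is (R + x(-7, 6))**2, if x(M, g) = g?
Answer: 38809/900 ≈ 43.121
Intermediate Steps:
R = 17/30 (R = (9 - 7)/12 - 2/(-5) = 2*(1/12) - 2*(-1/5) = 1/6 + 2/5 = 17/30 ≈ 0.56667)
(R + x(-7, 6))**2 = (17/30 + 6)**2 = (197/30)**2 = 38809/900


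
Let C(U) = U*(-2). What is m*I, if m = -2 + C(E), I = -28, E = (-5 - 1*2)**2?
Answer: 2800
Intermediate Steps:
E = 49 (E = (-5 - 2)**2 = (-7)**2 = 49)
C(U) = -2*U
m = -100 (m = -2 - 2*49 = -2 - 98 = -100)
m*I = -100*(-28) = 2800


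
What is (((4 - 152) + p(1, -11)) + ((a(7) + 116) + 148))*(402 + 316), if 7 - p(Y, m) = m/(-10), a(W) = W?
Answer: 462751/5 ≈ 92550.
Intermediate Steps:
p(Y, m) = 7 + m/10 (p(Y, m) = 7 - m/(-10) = 7 - m*(-1)/10 = 7 - (-1)*m/10 = 7 + m/10)
(((4 - 152) + p(1, -11)) + ((a(7) + 116) + 148))*(402 + 316) = (((4 - 152) + (7 + (⅒)*(-11))) + ((7 + 116) + 148))*(402 + 316) = ((-148 + (7 - 11/10)) + (123 + 148))*718 = ((-148 + 59/10) + 271)*718 = (-1421/10 + 271)*718 = (1289/10)*718 = 462751/5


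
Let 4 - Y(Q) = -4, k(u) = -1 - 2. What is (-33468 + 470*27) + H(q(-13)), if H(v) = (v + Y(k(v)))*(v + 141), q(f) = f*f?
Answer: 34092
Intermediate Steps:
k(u) = -3
Y(Q) = 8 (Y(Q) = 4 - 1*(-4) = 4 + 4 = 8)
q(f) = f²
H(v) = (8 + v)*(141 + v) (H(v) = (v + 8)*(v + 141) = (8 + v)*(141 + v))
(-33468 + 470*27) + H(q(-13)) = (-33468 + 470*27) + (1128 + ((-13)²)² + 149*(-13)²) = (-33468 + 12690) + (1128 + 169² + 149*169) = -20778 + (1128 + 28561 + 25181) = -20778 + 54870 = 34092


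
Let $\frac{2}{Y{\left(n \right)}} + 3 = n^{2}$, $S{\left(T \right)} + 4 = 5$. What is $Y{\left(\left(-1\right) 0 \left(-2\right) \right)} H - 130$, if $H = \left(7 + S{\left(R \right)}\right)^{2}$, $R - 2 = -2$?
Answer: $- \frac{518}{3} \approx -172.67$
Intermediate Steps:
$R = 0$ ($R = 2 - 2 = 0$)
$S{\left(T \right)} = 1$ ($S{\left(T \right)} = -4 + 5 = 1$)
$Y{\left(n \right)} = \frac{2}{-3 + n^{2}}$
$H = 64$ ($H = \left(7 + 1\right)^{2} = 8^{2} = 64$)
$Y{\left(\left(-1\right) 0 \left(-2\right) \right)} H - 130 = \frac{2}{-3 + \left(\left(-1\right) 0 \left(-2\right)\right)^{2}} \cdot 64 - 130 = \frac{2}{-3 + \left(0 \left(-2\right)\right)^{2}} \cdot 64 - 130 = \frac{2}{-3 + 0^{2}} \cdot 64 - 130 = \frac{2}{-3 + 0} \cdot 64 - 130 = \frac{2}{-3} \cdot 64 - 130 = 2 \left(- \frac{1}{3}\right) 64 - 130 = \left(- \frac{2}{3}\right) 64 - 130 = - \frac{128}{3} - 130 = - \frac{518}{3}$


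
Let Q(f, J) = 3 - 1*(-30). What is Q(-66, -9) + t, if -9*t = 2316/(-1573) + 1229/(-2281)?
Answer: 1072855874/32292117 ≈ 33.223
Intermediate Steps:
Q(f, J) = 33 (Q(f, J) = 3 + 30 = 33)
t = 7216013/32292117 (t = -(2316/(-1573) + 1229/(-2281))/9 = -(2316*(-1/1573) + 1229*(-1/2281))/9 = -(-2316/1573 - 1229/2281)/9 = -1/9*(-7216013/3588013) = 7216013/32292117 ≈ 0.22346)
Q(-66, -9) + t = 33 + 7216013/32292117 = 1072855874/32292117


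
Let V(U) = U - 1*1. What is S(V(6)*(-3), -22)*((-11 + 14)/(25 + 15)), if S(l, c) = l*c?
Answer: 99/4 ≈ 24.750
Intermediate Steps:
V(U) = -1 + U (V(U) = U - 1 = -1 + U)
S(l, c) = c*l
S(V(6)*(-3), -22)*((-11 + 14)/(25 + 15)) = (-22*(-1 + 6)*(-3))*((-11 + 14)/(25 + 15)) = (-110*(-3))*(3/40) = (-22*(-15))*(3*(1/40)) = 330*(3/40) = 99/4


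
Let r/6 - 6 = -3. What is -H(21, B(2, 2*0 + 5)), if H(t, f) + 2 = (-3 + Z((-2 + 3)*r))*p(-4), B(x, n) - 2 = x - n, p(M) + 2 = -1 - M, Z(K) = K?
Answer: -13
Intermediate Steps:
r = 18 (r = 36 + 6*(-3) = 36 - 18 = 18)
p(M) = -3 - M (p(M) = -2 + (-1 - M) = -3 - M)
B(x, n) = 2 + x - n (B(x, n) = 2 + (x - n) = 2 + x - n)
H(t, f) = 13 (H(t, f) = -2 + (-3 + (-2 + 3)*18)*(-3 - 1*(-4)) = -2 + (-3 + 1*18)*(-3 + 4) = -2 + (-3 + 18)*1 = -2 + 15*1 = -2 + 15 = 13)
-H(21, B(2, 2*0 + 5)) = -1*13 = -13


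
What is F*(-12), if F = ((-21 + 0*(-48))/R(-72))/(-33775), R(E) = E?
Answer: 1/9650 ≈ 0.00010363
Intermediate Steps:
F = -1/115800 (F = ((-21 + 0*(-48))/(-72))/(-33775) = ((-21 + 0)*(-1/72))*(-1/33775) = -21*(-1/72)*(-1/33775) = (7/24)*(-1/33775) = -1/115800 ≈ -8.6356e-6)
F*(-12) = -1/115800*(-12) = 1/9650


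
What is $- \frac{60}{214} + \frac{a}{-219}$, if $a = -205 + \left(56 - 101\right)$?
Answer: $\frac{20180}{23433} \approx 0.86118$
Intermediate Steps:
$a = -250$ ($a = -205 + \left(56 - 101\right) = -205 - 45 = -250$)
$- \frac{60}{214} + \frac{a}{-219} = - \frac{60}{214} - \frac{250}{-219} = \left(-60\right) \frac{1}{214} - - \frac{250}{219} = - \frac{30}{107} + \frac{250}{219} = \frac{20180}{23433}$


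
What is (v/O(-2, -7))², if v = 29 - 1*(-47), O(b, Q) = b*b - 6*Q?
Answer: 1444/529 ≈ 2.7297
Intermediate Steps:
O(b, Q) = b² - 6*Q
v = 76 (v = 29 + 47 = 76)
(v/O(-2, -7))² = (76/((-2)² - 6*(-7)))² = (76/(4 + 42))² = (76/46)² = (76*(1/46))² = (38/23)² = 1444/529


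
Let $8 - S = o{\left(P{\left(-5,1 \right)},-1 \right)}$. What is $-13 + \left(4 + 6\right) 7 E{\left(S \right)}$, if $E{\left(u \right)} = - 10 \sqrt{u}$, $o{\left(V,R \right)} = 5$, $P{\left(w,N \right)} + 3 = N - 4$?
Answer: $-13 - 700 \sqrt{3} \approx -1225.4$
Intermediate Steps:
$P{\left(w,N \right)} = -7 + N$ ($P{\left(w,N \right)} = -3 + \left(N - 4\right) = -3 + \left(-4 + N\right) = -7 + N$)
$S = 3$ ($S = 8 - 5 = 3$)
$-13 + \left(4 + 6\right) 7 E{\left(S \right)} = -13 + \left(4 + 6\right) 7 \left(- 10 \sqrt{3}\right) = -13 + 10 \cdot 7 \left(- 10 \sqrt{3}\right) = -13 + 70 \left(- 10 \sqrt{3}\right) = -13 - 700 \sqrt{3}$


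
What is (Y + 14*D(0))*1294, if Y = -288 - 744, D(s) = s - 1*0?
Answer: -1335408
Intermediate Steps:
D(s) = s (D(s) = s + 0 = s)
Y = -1032
(Y + 14*D(0))*1294 = (-1032 + 14*0)*1294 = (-1032 + 0)*1294 = -1032*1294 = -1335408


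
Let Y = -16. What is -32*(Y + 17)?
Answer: -32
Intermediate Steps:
-32*(Y + 17) = -32*(-16 + 17) = -32*1 = -32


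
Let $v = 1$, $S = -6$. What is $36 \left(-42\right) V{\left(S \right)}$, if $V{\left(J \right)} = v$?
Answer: $-1512$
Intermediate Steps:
$V{\left(J \right)} = 1$
$36 \left(-42\right) V{\left(S \right)} = 36 \left(-42\right) 1 = \left(-1512\right) 1 = -1512$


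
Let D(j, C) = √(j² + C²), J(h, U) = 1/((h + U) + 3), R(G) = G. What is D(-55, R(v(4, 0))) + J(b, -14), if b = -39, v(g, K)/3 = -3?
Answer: -1/50 + √3106 ≈ 55.711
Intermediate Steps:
v(g, K) = -9 (v(g, K) = 3*(-3) = -9)
J(h, U) = 1/(3 + U + h) (J(h, U) = 1/((U + h) + 3) = 1/(3 + U + h))
D(j, C) = √(C² + j²)
D(-55, R(v(4, 0))) + J(b, -14) = √((-9)² + (-55)²) + 1/(3 - 14 - 39) = √(81 + 3025) + 1/(-50) = √3106 - 1/50 = -1/50 + √3106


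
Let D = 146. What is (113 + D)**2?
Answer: 67081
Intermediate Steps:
(113 + D)**2 = (113 + 146)**2 = 259**2 = 67081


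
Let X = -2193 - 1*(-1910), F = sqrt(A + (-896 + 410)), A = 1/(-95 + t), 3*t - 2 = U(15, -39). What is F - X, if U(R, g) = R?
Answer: 283 + I*sqrt(8726817)/134 ≈ 283.0 + 22.046*I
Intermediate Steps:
t = 17/3 (t = 2/3 + (1/3)*15 = 2/3 + 5 = 17/3 ≈ 5.6667)
A = -3/268 (A = 1/(-95 + 17/3) = 1/(-268/3) = -3/268 ≈ -0.011194)
F = I*sqrt(8726817)/134 (F = sqrt(-3/268 + (-896 + 410)) = sqrt(-3/268 - 486) = sqrt(-130251/268) = I*sqrt(8726817)/134 ≈ 22.046*I)
X = -283 (X = -2193 + 1910 = -283)
F - X = I*sqrt(8726817)/134 - 1*(-283) = I*sqrt(8726817)/134 + 283 = 283 + I*sqrt(8726817)/134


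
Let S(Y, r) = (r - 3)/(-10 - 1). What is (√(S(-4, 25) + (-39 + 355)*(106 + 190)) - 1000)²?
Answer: (1000 - √93534)² ≈ 4.8187e+5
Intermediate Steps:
S(Y, r) = 3/11 - r/11 (S(Y, r) = (-3 + r)/(-11) = (-3 + r)*(-1/11) = 3/11 - r/11)
(√(S(-4, 25) + (-39 + 355)*(106 + 190)) - 1000)² = (√((3/11 - 1/11*25) + (-39 + 355)*(106 + 190)) - 1000)² = (√((3/11 - 25/11) + 316*296) - 1000)² = (√(-2 + 93536) - 1000)² = (√93534 - 1000)² = (-1000 + √93534)²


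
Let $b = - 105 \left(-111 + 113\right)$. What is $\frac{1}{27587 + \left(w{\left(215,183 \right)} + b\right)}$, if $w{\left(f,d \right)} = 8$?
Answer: $\frac{1}{27385} \approx 3.6516 \cdot 10^{-5}$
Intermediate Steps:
$b = -210$ ($b = \left(-105\right) 2 = -210$)
$\frac{1}{27587 + \left(w{\left(215,183 \right)} + b\right)} = \frac{1}{27587 + \left(8 - 210\right)} = \frac{1}{27587 - 202} = \frac{1}{27385}$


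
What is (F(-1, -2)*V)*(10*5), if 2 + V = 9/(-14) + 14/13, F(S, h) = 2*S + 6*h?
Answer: 14250/13 ≈ 1096.2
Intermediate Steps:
V = -285/182 (V = -2 + (9/(-14) + 14/13) = -2 + (9*(-1/14) + 14*(1/13)) = -2 + (-9/14 + 14/13) = -2 + 79/182 = -285/182 ≈ -1.5659)
(F(-1, -2)*V)*(10*5) = ((2*(-1) + 6*(-2))*(-285/182))*(10*5) = ((-2 - 12)*(-285/182))*50 = -14*(-285/182)*50 = (285/13)*50 = 14250/13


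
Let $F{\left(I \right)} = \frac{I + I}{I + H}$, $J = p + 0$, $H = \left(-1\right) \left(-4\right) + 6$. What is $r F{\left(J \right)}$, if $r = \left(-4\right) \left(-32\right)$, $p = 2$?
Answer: $\frac{128}{3} \approx 42.667$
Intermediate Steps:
$H = 10$ ($H = 4 + 6 = 10$)
$r = 128$
$J = 2$ ($J = 2 + 0 = 2$)
$F{\left(I \right)} = \frac{2 I}{10 + I}$ ($F{\left(I \right)} = \frac{I + I}{I + 10} = \frac{2 I}{10 + I}$)
$r F{\left(J \right)} = 128 \cdot 2 \cdot 2 \frac{1}{10 + 2} = 128 \cdot 2 \cdot 2 \cdot \frac{1}{12} = 128 \cdot \frac{1}{3} = \frac{128}{3}$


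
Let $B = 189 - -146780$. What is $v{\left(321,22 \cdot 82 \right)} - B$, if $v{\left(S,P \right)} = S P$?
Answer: $432115$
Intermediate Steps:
$v{\left(S,P \right)} = P S$
$B = 146969$ ($B = 189 + 146780 = 146969$)
$v{\left(321,22 \cdot 82 \right)} - B = 22 \cdot 82 \cdot 321 - 146969 = 1804 \cdot 321 - 146969 = 579084 - 146969 = 432115$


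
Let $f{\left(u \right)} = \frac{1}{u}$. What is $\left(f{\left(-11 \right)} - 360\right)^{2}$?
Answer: $\frac{15689521}{121} \approx 1.2967 \cdot 10^{5}$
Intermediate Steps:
$\left(f{\left(-11 \right)} - 360\right)^{2} = \left(\frac{1}{-11} - 360\right)^{2} = \left(- \frac{1}{11} - 360\right)^{2} = \left(- \frac{3961}{11}\right)^{2} = \frac{15689521}{121}$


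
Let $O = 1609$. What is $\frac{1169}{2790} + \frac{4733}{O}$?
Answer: $\frac{15085991}{4489110} \approx 3.3606$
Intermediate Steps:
$\frac{1169}{2790} + \frac{4733}{O} = \frac{1169}{2790} + \frac{4733}{1609} = \frac{15085991}{4489110}$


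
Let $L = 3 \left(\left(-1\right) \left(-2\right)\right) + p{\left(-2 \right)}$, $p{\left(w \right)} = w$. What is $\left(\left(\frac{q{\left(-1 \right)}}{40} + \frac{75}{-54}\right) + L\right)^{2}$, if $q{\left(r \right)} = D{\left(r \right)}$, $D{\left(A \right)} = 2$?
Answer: $\frac{229441}{32400} \approx 7.0815$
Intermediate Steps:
$q{\left(r \right)} = 2$
$L = 4$ ($L = 3 \left(\left(-1\right) \left(-2\right)\right) - 2 = 3 \cdot 2 - 2 = 6 - 2 = 4$)
$\left(\left(\frac{q{\left(-1 \right)}}{40} + \frac{75}{-54}\right) + L\right)^{2} = \left(\left(\frac{2}{40} + \frac{75}{-54}\right) + 4\right)^{2} = \left(\left(2 \cdot \frac{1}{40} + 75 \left(- \frac{1}{54}\right)\right) + 4\right)^{2} = \left(\left(\frac{1}{20} - \frac{25}{18}\right) + 4\right)^{2} = \left(- \frac{241}{180} + 4\right)^{2} = \left(\frac{479}{180}\right)^{2} = \frac{229441}{32400}$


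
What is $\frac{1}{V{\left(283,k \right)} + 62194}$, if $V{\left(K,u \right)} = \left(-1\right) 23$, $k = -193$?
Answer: $\frac{1}{62171} \approx 1.6085 \cdot 10^{-5}$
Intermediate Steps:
$V{\left(K,u \right)} = -23$
$\frac{1}{V{\left(283,k \right)} + 62194} = \frac{1}{-23 + 62194} = \frac{1}{62171}$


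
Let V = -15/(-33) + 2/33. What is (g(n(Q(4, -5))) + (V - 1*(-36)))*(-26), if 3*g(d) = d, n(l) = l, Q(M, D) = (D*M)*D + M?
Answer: -20358/11 ≈ -1850.7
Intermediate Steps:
Q(M, D) = M + M*D² (Q(M, D) = M*D² + M = M + M*D²)
g(d) = d/3
V = 17/33 (V = -15*(-1/33) + 2*(1/33) = 5/11 + 2/33 = 17/33 ≈ 0.51515)
(g(n(Q(4, -5))) + (V - 1*(-36)))*(-26) = ((4*(1 + (-5)²))/3 + (17/33 - 1*(-36)))*(-26) = ((4*(1 + 25))/3 + (17/33 + 36))*(-26) = ((4*26)/3 + 1205/33)*(-26) = ((⅓)*104 + 1205/33)*(-26) = (104/3 + 1205/33)*(-26) = (783/11)*(-26) = -20358/11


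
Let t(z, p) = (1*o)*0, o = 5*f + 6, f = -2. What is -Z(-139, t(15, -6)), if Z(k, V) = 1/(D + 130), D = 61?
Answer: -1/191 ≈ -0.0052356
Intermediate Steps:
o = -4 (o = 5*(-2) + 6 = -10 + 6 = -4)
t(z, p) = 0 (t(z, p) = (1*(-4))*0 = -4*0 = 0)
Z(k, V) = 1/191 (Z(k, V) = 1/(61 + 130) = 1/191)
-Z(-139, t(15, -6)) = -1*1/191 = -1/191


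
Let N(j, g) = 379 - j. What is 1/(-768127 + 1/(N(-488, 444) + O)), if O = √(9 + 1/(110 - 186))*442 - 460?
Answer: -1365055300581/1048535833218789203 - 13*√12977/1048535833218789203 ≈ -1.3019e-6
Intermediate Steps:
O = -460 + 221*√12977/19 (O = √(9 + 1/(-76))*442 - 460 = √(9 - 1/76)*442 - 460 = √(683/76)*442 - 460 = (√12977/38)*442 - 460 = 221*√12977/19 - 460 = -460 + 221*√12977/19 ≈ 865.03)
1/(-768127 + 1/(N(-488, 444) + O)) = 1/(-768127 + 1/((379 - 1*(-488)) + (-460 + 221*√12977/19))) = 1/(-768127 + 1/((379 + 488) + (-460 + 221*√12977/19))) = 1/(-768127 + 1/(867 + (-460 + 221*√12977/19))) = 1/(-768127 + 1/(407 + 221*√12977/19))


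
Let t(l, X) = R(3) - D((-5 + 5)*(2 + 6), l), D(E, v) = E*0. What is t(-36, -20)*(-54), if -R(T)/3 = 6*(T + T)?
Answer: 5832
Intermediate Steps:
D(E, v) = 0
R(T) = -36*T (R(T) = -18*(T + T) = -18*2*T = -36*T)
t(l, X) = -108 (t(l, X) = -36*3 - 1*0 = -108 + 0 = -108)
t(-36, -20)*(-54) = -108*(-54) = 5832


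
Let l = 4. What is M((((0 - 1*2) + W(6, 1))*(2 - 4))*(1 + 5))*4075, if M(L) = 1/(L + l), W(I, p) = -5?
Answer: 4075/88 ≈ 46.307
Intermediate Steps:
M(L) = 1/(4 + L) (M(L) = 1/(L + 4) = 1/(4 + L))
M((((0 - 1*2) + W(6, 1))*(2 - 4))*(1 + 5))*4075 = 4075/(4 + (((0 - 1*2) - 5)*(2 - 4))*(1 + 5)) = 4075/(4 + (((0 - 2) - 5)*(-2))*6) = 4075/(4 + ((-2 - 5)*(-2))*6) = 4075/(4 - 7*(-2)*6) = 4075/(4 + 14*6) = 4075/(4 + 84) = 4075/88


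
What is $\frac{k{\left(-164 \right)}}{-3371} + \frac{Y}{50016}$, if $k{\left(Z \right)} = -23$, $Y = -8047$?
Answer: $- \frac{25976069}{168603936} \approx -0.15407$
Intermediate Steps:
$\frac{k{\left(-164 \right)}}{-3371} + \frac{Y}{50016} = - \frac{23}{-3371} - \frac{8047}{50016} = \left(-23\right) \left(- \frac{1}{3371}\right) - \frac{8047}{50016} = \frac{23}{3371} - \frac{8047}{50016} = - \frac{25976069}{168603936}$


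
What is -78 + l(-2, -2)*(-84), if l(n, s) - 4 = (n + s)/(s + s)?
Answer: -498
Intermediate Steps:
l(n, s) = 4 + (n + s)/(2*s) (l(n, s) = 4 + (n + s)/(s + s) = 4 + (n + s)/((2*s)) = 4 + (n + s)*(1/(2*s)) = 4 + (n + s)/(2*s))
-78 + l(-2, -2)*(-84) = -78 + ((½)*(-2 + 9*(-2))/(-2))*(-84) = -78 + ((½)*(-½)*(-2 - 18))*(-84) = -78 + ((½)*(-½)*(-20))*(-84) = -78 + 5*(-84) = -78 - 420 = -498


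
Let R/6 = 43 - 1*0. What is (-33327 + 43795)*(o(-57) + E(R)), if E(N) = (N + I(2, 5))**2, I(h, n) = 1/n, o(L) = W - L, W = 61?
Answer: 17477697308/25 ≈ 6.9911e+8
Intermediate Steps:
R = 258 (R = 6*(43 - 1*0) = 6*(43 + 0) = 6*43 = 258)
o(L) = 61 - L
E(N) = (1/5 + N)**2 (E(N) = (N + 1/5)**2 = (1/5 + N)**2)
(-33327 + 43795)*(o(-57) + E(R)) = (-33327 + 43795)*((61 - 1*(-57)) + (1 + 5*258)**2/25) = 10468*((61 + 57) + (1 + 1290)**2/25) = 10468*(118 + (1/25)*1291**2) = 10468*(118 + (1/25)*1666681) = 10468*(118 + 1666681/25) = 10468*(1669631/25) = 17477697308/25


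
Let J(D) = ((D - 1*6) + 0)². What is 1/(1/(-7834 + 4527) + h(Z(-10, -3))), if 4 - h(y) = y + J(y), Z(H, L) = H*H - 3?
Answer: -3307/27692819 ≈ -0.00011942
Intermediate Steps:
J(D) = (-6 + D)² (J(D) = ((D - 6) + 0)² = ((-6 + D) + 0)² = (-6 + D)²)
Z(H, L) = -3 + H² (Z(H, L) = H² - 3 = -3 + H²)
h(y) = 4 - y - (-6 + y)² (h(y) = 4 - (y + (-6 + y)²) = 4 + (-y - (-6 + y)²) = 4 - y - (-6 + y)²)
1/(1/(-7834 + 4527) + h(Z(-10, -3))) = 1/(1/(-7834 + 4527) + (4 - (-3 + (-10)²) - (-6 + (-3 + (-10)²))²)) = 1/(1/(-3307) + (4 - (-3 + 100) - (-6 + (-3 + 100))²)) = 1/(-1/3307 + (4 - 1*97 - (-6 + 97)²)) = 1/(-1/3307 + (4 - 97 - 1*91²)) = 1/(-1/3307 + (4 - 97 - 1*8281)) = 1/(-1/3307 + (4 - 97 - 8281)) = 1/(-1/3307 - 8374) = 1/(-27692819/3307) = -3307/27692819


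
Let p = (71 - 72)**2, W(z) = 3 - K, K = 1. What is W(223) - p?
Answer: 1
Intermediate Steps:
W(z) = 2 (W(z) = 3 - 1*1 = 3 - 1 = 2)
p = 1 (p = (-1)**2 = 1)
W(223) - p = 2 - 1*1 = 2 - 1 = 1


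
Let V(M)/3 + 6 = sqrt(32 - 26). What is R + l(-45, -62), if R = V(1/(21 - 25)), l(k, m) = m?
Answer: -80 + 3*sqrt(6) ≈ -72.651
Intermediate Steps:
V(M) = -18 + 3*sqrt(6) (V(M) = -18 + 3*sqrt(32 - 26) = -18 + 3*sqrt(6))
R = -18 + 3*sqrt(6) ≈ -10.652
R + l(-45, -62) = (-18 + 3*sqrt(6)) - 62 = -80 + 3*sqrt(6)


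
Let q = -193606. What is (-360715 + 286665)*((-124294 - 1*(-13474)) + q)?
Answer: 22542745300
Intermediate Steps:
(-360715 + 286665)*((-124294 - 1*(-13474)) + q) = (-360715 + 286665)*((-124294 - 1*(-13474)) - 193606) = -74050*((-124294 + 13474) - 193606) = -74050*(-110820 - 193606) = -74050*(-304426) = 22542745300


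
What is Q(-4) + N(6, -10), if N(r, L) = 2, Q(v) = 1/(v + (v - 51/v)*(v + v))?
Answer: 147/74 ≈ 1.9865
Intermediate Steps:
Q(v) = 1/(v + 2*v*(v - 51/v)) (Q(v) = 1/(v + (v - 51/v)*(2*v)) = 1/(v + 2*v*(v - 51/v)))
Q(-4) + N(6, -10) = 1/(-102 - 4 + 2*(-4)²) + 2 = 1/(-102 - 4 + 2*16) + 2 = 1/(-102 - 4 + 32) + 2 = 1/(-74) + 2 = -1/74 + 2 = 147/74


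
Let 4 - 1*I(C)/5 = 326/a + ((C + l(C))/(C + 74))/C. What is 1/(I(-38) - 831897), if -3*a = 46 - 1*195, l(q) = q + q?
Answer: -1788/1487455501 ≈ -1.2021e-6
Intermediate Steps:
l(q) = 2*q
a = 149/3 (a = -(46 - 1*195)/3 = -(46 - 195)/3 = -⅓*(-149) = 149/3 ≈ 49.667)
I(C) = -1910/149 - 15/(74 + C) (I(C) = 20 - 5*(326/(149/3) + ((C + 2*C)/(C + 74))/C) = 20 - 5*(326*(3/149) + ((3*C)/(74 + C))/C) = 20 - 5*(978/149 + (3*C/(74 + C))/C) = 20 - 5*(978/149 + 3/(74 + C)) = 20 + (-4890/149 - 15/(74 + C)) = -1910/149 - 15/(74 + C))
1/(I(-38) - 831897) = 1/(5*(-28715 - 382*(-38))/(149*(74 - 38)) - 831897) = 1/((5/149)*(-28715 + 14516)/36 - 831897) = 1/((5/149)*(1/36)*(-14199) - 831897) = 1/(-23665/1788 - 831897) = 1/(-1487455501/1788) = -1788/1487455501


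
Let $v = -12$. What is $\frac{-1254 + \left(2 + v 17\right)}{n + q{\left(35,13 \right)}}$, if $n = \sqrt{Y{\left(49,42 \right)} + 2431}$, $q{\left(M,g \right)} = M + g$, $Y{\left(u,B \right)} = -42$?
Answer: $\frac{69888}{85} - \frac{1456 \sqrt{2389}}{85} \approx -15.029$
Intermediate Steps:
$n = \sqrt{2389}$ ($n = \sqrt{-42 + 2431} = \sqrt{2389} \approx 48.877$)
$\frac{-1254 + \left(2 + v 17\right)}{n + q{\left(35,13 \right)}} = \frac{-1254 + \left(2 - 204\right)}{\sqrt{2389} + \left(35 + 13\right)} = \frac{-1254 + \left(2 - 204\right)}{\sqrt{2389} + 48} = \frac{-1254 - 202}{48 + \sqrt{2389}} = - \frac{1456}{48 + \sqrt{2389}}$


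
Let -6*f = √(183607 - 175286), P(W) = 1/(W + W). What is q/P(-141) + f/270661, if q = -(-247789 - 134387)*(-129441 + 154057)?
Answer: -2652955725312 - √8321/1623966 ≈ -2.6530e+12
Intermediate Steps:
P(W) = 1/(2*W)
f = -√8321/6 (f = -√(183607 - 175286)/6 = -√8321/6 ≈ -15.203)
q = 9407644416 (q = -(-382176)*24616 = -1*(-9407644416) = 9407644416)
q/P(-141) + f/270661 = 9407644416/(((½)/(-141))) - √8321/6/270661 = 9407644416/(((½)*(-1/141))) - √8321/6*(1/270661) = 9407644416/(-1/282) - √8321/1623966 = 9407644416*(-282) - √8321/1623966 = -2652955725312 - √8321/1623966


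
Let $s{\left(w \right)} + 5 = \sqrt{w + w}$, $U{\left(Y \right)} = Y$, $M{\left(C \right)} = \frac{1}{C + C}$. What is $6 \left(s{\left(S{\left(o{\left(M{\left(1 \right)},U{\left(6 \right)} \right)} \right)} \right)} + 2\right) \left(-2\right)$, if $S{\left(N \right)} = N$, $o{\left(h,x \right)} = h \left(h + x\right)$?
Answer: $36 - 6 \sqrt{26} \approx 5.4059$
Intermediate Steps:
$M{\left(C \right)} = \frac{1}{2 C}$
$s{\left(w \right)} = -5 + \sqrt{2} \sqrt{w}$ ($s{\left(w \right)} = -5 + \sqrt{w + w} = -5 + \sqrt{2 w} = -5 + \sqrt{2} \sqrt{w}$)
$6 \left(s{\left(S{\left(o{\left(M{\left(1 \right)},U{\left(6 \right)} \right)} \right)} \right)} + 2\right) \left(-2\right) = 6 \left(\left(-5 + \sqrt{2} \sqrt{\frac{1}{2 \cdot 1} \left(\frac{1}{2 \cdot 1} + 6\right)}\right) + 2\right) \left(-2\right) = 6 \left(\left(-5 + \sqrt{2} \sqrt{\frac{1}{2} \cdot 1 \left(\frac{1}{2} \cdot 1 + 6\right)}\right) + 2\right) \left(-2\right) = 6 \left(\left(-5 + \sqrt{2} \sqrt{\frac{\frac{1}{2} + 6}{2}}\right) + 2\right) \left(-2\right) = 6 \left(\left(-5 + \sqrt{2} \sqrt{\frac{1}{2} \cdot \frac{13}{2}}\right) + 2\right) \left(-2\right) = 6 \left(\left(-5 + \sqrt{2} \sqrt{\frac{13}{4}}\right) + 2\right) \left(-2\right) = 6 \left(\left(-5 + \sqrt{2} \frac{\sqrt{13}}{2}\right) + 2\right) \left(-2\right) = 6 \left(\left(-5 + \frac{\sqrt{26}}{2}\right) + 2\right) \left(-2\right) = 6 \left(-3 + \frac{\sqrt{26}}{2}\right) \left(-2\right) = \left(-18 + 3 \sqrt{26}\right) \left(-2\right) = 36 - 6 \sqrt{26}$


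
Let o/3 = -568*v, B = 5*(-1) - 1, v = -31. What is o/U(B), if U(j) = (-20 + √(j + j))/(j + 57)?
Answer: -13470120/103 - 1347012*I*√3/103 ≈ -1.3078e+5 - 22651.0*I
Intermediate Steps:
B = -6 (B = -5 - 1 = -6)
o = 52824 (o = 3*(-568*(-31)) = 3*17608 = 52824)
U(j) = (-20 + √2*√j)/(57 + j) (U(j) = (-20 + √(2*j))/(57 + j) = (-20 + √2*√j)/(57 + j))
o/U(B) = 52824/(((-20 + √2*√(-6))/(57 - 6))) = 52824/(((-20 + √2*(I*√6))/51)) = 52824/(((-20 + 2*I*√3)/51)) = 52824/(-20/51 + 2*I*√3/51)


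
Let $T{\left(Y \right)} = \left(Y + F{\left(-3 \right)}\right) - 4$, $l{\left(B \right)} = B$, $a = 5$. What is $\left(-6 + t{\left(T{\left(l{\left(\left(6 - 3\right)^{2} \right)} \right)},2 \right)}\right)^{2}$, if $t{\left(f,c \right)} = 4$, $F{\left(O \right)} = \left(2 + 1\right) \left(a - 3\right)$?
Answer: $4$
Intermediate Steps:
$F{\left(O \right)} = 6$ ($F{\left(O \right)} = \left(2 + 1\right) \left(5 - 3\right) = 3 \cdot 2 = 6$)
$T{\left(Y \right)} = 2 + Y$ ($T{\left(Y \right)} = \left(Y + 6\right) - 4 = \left(6 + Y\right) - 4 = 2 + Y$)
$\left(-6 + t{\left(T{\left(l{\left(\left(6 - 3\right)^{2} \right)} \right)},2 \right)}\right)^{2} = \left(-6 + 4\right)^{2} = \left(-2\right)^{2} = 4$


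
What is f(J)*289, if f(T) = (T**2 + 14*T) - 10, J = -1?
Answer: -6647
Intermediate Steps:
f(T) = -10 + T**2 + 14*T
f(J)*289 = (-10 + (-1)**2 + 14*(-1))*289 = (-10 + 1 - 14)*289 = -23*289 = -6647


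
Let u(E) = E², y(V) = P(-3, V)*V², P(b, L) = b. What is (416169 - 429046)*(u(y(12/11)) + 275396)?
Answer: -51923405066420/14641 ≈ -3.5464e+9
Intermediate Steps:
y(V) = -3*V²
(416169 - 429046)*(u(y(12/11)) + 275396) = (416169 - 429046)*((-3*(12/11)²)² + 275396) = -12877*((-3*(12*(1/11))²)² + 275396) = -12877*((-3*(12/11)²)² + 275396) = -12877*((-3*144/121)² + 275396) = -12877*((-432/121)² + 275396) = -12877*(186624/14641 + 275396) = -12877*4032259460/14641 = -51923405066420/14641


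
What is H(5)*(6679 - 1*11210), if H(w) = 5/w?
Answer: -4531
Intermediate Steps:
H(5)*(6679 - 1*11210) = (5/5)*(6679 - 1*11210) = (5*(⅕))*(6679 - 11210) = 1*(-4531) = -4531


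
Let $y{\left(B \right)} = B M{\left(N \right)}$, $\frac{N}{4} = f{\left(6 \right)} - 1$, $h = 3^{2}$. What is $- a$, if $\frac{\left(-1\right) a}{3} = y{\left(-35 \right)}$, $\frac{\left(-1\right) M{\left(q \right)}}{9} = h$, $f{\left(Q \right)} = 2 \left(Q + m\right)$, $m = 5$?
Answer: $8505$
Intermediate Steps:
$f{\left(Q \right)} = 10 + 2 Q$ ($f{\left(Q \right)} = 2 \left(Q + 5\right) = 2 \left(5 + Q\right) = 10 + 2 Q$)
$h = 9$
$N = 84$ ($N = 4 \left(\left(10 + 2 \cdot 6\right) - 1\right) = 4 \left(\left(10 + 12\right) - 1\right) = 4 \left(22 - 1\right) = 4 \cdot 21 = 84$)
$M{\left(q \right)} = -81$ ($M{\left(q \right)} = \left(-9\right) 9 = -81$)
$y{\left(B \right)} = - 81 B$ ($y{\left(B \right)} = B \left(-81\right) = - 81 B$)
$a = -8505$ ($a = - 3 \left(\left(-81\right) \left(-35\right)\right) = \left(-3\right) 2835 = -8505$)
$- a = \left(-1\right) \left(-8505\right) = 8505$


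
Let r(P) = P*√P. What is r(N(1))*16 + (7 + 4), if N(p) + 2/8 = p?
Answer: 11 + 6*√3 ≈ 21.392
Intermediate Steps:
N(p) = -¼ + p
r(P) = P^(3/2)
r(N(1))*16 + (7 + 4) = (-¼ + 1)^(3/2)*16 + (7 + 4) = (¾)^(3/2)*16 + 11 = (3*√3/8)*16 + 11 = 6*√3 + 11 = 11 + 6*√3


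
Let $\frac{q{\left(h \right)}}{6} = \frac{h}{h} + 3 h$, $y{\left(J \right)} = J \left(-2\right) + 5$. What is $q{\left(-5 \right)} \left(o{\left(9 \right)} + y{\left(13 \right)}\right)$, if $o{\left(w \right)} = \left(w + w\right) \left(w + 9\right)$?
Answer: $-25452$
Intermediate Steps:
$y{\left(J \right)} = 5 - 2 J$ ($y{\left(J \right)} = - 2 J + 5 = 5 - 2 J$)
$o{\left(w \right)} = 2 w \left(9 + w\right)$
$q{\left(h \right)} = 6 + 18 h$ ($q{\left(h \right)} = 6 \left(\frac{h}{h} + 3 h\right) = 6 \left(1 + 3 h\right) = 6 + 18 h$)
$q{\left(-5 \right)} \left(o{\left(9 \right)} + y{\left(13 \right)}\right) = \left(6 + 18 \left(-5\right)\right) \left(2 \cdot 9 \left(9 + 9\right) + \left(5 - 26\right)\right) = \left(6 - 90\right) \left(2 \cdot 9 \cdot 18 + \left(5 - 26\right)\right) = - 84 \left(324 - 21\right) = \left(-84\right) 303 = -25452$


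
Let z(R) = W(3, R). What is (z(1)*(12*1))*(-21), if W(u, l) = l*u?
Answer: -756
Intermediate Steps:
z(R) = 3*R (z(R) = R*3 = 3*R)
(z(1)*(12*1))*(-21) = ((3*1)*(12*1))*(-21) = (3*12)*(-21) = 36*(-21) = -756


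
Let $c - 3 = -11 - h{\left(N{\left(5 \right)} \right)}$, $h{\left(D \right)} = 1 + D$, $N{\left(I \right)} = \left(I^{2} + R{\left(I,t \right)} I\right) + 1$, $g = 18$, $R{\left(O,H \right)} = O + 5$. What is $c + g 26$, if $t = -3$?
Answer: $383$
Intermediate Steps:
$R{\left(O,H \right)} = 5 + O$
$N{\left(I \right)} = 1 + I^{2} + I \left(5 + I\right)$ ($N{\left(I \right)} = \left(I^{2} + \left(5 + I\right) I\right) + 1 = \left(I^{2} + I \left(5 + I\right)\right) + 1 = 1 + I^{2} + I \left(5 + I\right)$)
$c = -85$ ($c = 3 - \left(38 + 5 \left(5 + 5\right)\right) = 3 - \left(38 + 50\right) = 3 - 88 = -85$)
$c + g 26 = -85 + 18 \cdot 26 = -85 + 468 = 383$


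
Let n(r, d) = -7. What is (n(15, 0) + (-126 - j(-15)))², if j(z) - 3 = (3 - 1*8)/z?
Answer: 167281/9 ≈ 18587.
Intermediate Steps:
j(z) = 3 - 5/z (j(z) = 3 + (3 - 1*8)/z = 3 + (3 - 8)/z = 3 - 5/z)
(n(15, 0) + (-126 - j(-15)))² = (-7 + (-126 - (3 - 5/(-15))))² = (-7 + (-126 - (3 - 5*(-1/15))))² = (-7 + (-126 - (3 + ⅓)))² = (-7 + (-126 - 1*10/3))² = (-7 + (-126 - 10/3))² = (-7 - 388/3)² = (-409/3)² = 167281/9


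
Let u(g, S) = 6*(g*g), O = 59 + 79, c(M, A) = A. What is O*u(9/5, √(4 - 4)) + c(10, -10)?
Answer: 66818/25 ≈ 2672.7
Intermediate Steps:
O = 138
u(g, S) = 6*g²
O*u(9/5, √(4 - 4)) + c(10, -10) = 138*(6*(9/5)²) - 10 = 138*(6*(81/25)) - 10 = 138*(486/25) - 10 = 67068/25 - 10 = 66818/25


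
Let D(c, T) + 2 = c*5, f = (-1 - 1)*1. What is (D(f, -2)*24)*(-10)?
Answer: 2880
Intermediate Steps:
f = -2 (f = -2*1 = -2)
D(c, T) = -2 + 5*c (D(c, T) = -2 + c*5 = -2 + 5*c)
(D(f, -2)*24)*(-10) = ((-2 + 5*(-2))*24)*(-10) = ((-2 - 10)*24)*(-10) = -12*24*(-10) = -288*(-10) = 2880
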